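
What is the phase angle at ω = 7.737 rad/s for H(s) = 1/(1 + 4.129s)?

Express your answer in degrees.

Phase = -arctan(ωτ) = -arctan(7.737 × 4.129) = -88.2°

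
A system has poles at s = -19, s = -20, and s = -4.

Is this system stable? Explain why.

All poles are in the left half-plane. System is stable.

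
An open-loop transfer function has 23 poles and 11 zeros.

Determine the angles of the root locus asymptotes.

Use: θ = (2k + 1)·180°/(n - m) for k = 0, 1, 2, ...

n - m = 23 - 11 = 12. Angles: θk = (2k + 1)·180°/12 = 15°, 45°, 75°, 105°, 135°, 165°, 195°, 225°, 255°, 285°, 315°, 345°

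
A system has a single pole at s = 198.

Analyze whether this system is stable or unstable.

Pole at s = 198 is in the right half-plane. Unstable.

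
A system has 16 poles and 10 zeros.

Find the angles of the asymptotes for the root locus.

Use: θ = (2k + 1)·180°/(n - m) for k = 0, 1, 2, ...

n - m = 16 - 10 = 6. Angles: θk = (2k + 1)·180°/6 = 30°, 90°, 150°, 210°, 270°, 330°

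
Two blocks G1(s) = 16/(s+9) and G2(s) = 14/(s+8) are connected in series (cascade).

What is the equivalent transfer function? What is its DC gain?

Series: multiply transfer functions. G_eq = 16/(s+9) × 14/(s+8) = 224/((s+9)(s+8)). DC gain = 224/(9×8) = 3.1111.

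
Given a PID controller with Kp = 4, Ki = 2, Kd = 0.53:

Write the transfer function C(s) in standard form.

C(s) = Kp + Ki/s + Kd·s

Substituting values: C(s) = 4 + 2/s + 0.53s = (0.53s² + 4s + 2)/s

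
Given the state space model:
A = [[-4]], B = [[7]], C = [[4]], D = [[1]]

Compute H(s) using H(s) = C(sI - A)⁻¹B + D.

(sI - A)⁻¹ = 1/(s + 4). H(s) = 4×7/(s + 4) + 1 = (s + 32)/(s + 4).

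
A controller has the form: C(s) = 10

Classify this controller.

This is a Proportional (P) controller.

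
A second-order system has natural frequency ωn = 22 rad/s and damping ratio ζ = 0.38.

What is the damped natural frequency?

ωd = ωn√(1 - ζ²) = 22√(1 - 0.38²) = 20.35 rad/s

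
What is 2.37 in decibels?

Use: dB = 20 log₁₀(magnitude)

dB = 20 log₁₀(2.37) = 7.5 dB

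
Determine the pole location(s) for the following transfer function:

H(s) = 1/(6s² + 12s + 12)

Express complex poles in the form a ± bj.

Discriminant = 12² - 4×6×12 = 144 - 288 = -144 < 0, so the poles are a complex conjugate pair s = (-12 ± j√144)/(2×6). Real part = -12/(2×6) = -12/12 = -1; imaginary part = ±√144/(2×6) = 12/12 = 1. Poles: s = -1 ± 1j.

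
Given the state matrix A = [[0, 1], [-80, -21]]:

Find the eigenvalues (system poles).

det(A - λI) = λ² - (-21)λ + 80 = (λ - (-5))(λ - (-16)). Eigenvalues: -5, -16.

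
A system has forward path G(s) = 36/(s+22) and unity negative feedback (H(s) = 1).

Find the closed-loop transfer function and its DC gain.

T(s) = G/(1+GH) = [36/(s+22)] / [1 + 36/(s+22)] = 36/(s+22+36) = 36/(s+58). DC gain = 36/58 = 0.6207.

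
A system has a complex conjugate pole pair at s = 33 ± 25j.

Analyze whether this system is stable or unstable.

Real part of poles is 33 (> 0, right half-plane). Unstable.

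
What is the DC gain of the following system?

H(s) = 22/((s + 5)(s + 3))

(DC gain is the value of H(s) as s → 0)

DC gain = H(0) = 22/(5 × 3) = 22/15 = 1.4667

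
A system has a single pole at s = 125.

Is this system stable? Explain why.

Pole at s = 125 is in the right half-plane. Unstable.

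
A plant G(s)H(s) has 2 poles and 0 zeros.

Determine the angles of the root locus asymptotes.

n - m = 2 - 0 = 2. Angles: θk = (2k + 1)·180°/2 = 90°, 270°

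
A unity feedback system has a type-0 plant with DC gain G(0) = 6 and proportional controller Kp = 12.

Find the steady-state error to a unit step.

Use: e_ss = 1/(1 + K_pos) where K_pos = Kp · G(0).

K_pos = Kp · G(0) = 12 × 6 = 72. e_ss = 1/(1 + 72) = 0.0137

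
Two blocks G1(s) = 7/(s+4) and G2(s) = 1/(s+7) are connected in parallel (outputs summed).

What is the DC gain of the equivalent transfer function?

Parallel: G_eq = G1 + G2. DC gain = G1(0) + G2(0) = 7/4 + 1/7 = 1.75 + 0.1429 = 1.8929.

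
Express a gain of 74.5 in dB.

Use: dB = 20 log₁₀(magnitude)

dB = 20 log₁₀(74.5) = 37.4 dB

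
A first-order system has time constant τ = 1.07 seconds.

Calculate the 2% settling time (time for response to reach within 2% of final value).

For first-order system, 2% settling time ≈ 4τ = 4 × 1.07 = 4.28 s.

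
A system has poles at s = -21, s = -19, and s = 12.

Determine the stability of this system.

Pole(s) at s = 12 are not in the left half-plane. System is unstable.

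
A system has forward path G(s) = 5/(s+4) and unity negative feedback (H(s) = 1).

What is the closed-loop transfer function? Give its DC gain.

T(s) = G/(1+GH) = [5/(s+4)] / [1 + 5/(s+4)] = 5/(s+4+5) = 5/(s+9). DC gain = 5/9 = 0.5556.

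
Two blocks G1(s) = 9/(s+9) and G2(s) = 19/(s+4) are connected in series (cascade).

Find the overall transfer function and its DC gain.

Series: multiply transfer functions. G_eq = 9/(s+9) × 19/(s+4) = 171/((s+9)(s+4)). DC gain = 171/(9×4) = 4.75.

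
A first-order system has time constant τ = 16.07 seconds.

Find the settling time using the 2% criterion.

For first-order system, 2% settling time ≈ 4τ = 4 × 16.07 = 64.28 s.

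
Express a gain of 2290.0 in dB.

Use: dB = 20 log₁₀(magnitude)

dB = 20 log₁₀(2290.0) = 67.2 dB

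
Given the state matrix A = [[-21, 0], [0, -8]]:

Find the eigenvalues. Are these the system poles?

For diagonal matrix, eigenvalues are diagonal entries: λ₁ = -21, λ₂ = -8. Eigenvalues of A = system poles.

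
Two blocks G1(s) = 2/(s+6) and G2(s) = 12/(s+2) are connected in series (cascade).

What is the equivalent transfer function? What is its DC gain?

Series: multiply transfer functions. G_eq = 2/(s+6) × 12/(s+2) = 24/((s+6)(s+2)). DC gain = 24/(6×2) = 2.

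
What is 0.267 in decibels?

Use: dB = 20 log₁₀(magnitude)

dB = 20 log₁₀(0.267) = -11.5 dB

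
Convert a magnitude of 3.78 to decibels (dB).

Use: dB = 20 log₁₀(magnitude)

dB = 20 log₁₀(3.78) = 11.5 dB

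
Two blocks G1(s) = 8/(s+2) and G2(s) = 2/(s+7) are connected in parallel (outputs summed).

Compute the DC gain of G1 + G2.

Parallel: G_eq = G1 + G2. DC gain = G1(0) + G2(0) = 8/2 + 2/7 = 4 + 0.2857 = 4.2857.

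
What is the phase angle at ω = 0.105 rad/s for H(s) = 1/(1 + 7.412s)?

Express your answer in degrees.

Phase = -arctan(ωτ) = -arctan(0.105 × 7.412) = -37.9°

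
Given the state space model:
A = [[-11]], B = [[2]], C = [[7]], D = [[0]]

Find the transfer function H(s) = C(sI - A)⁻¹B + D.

(sI - A)⁻¹ = 1/(s + 11). H(s) = 7 × 2/(s + 11) + 0 = 14/(s + 11).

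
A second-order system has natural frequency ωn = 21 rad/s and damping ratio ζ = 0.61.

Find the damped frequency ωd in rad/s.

ωd = ωn√(1 - ζ²) = 21√(1 - 0.61²) = 16.64 rad/s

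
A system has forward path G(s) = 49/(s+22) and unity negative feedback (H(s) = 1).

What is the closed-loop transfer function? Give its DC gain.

T(s) = G/(1+GH) = [49/(s+22)] / [1 + 49/(s+22)] = 49/(s+22+49) = 49/(s+71). DC gain = 49/71 = 0.6901.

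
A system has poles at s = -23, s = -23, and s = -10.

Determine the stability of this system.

All poles are in the left half-plane. System is stable.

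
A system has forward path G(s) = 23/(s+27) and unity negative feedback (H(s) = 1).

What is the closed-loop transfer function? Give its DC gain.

T(s) = G/(1+GH) = [23/(s+27)] / [1 + 23/(s+27)] = 23/(s+27+23) = 23/(s+50). DC gain = 23/50 = 0.46.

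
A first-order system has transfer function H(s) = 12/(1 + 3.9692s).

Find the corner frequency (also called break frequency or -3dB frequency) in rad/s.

Corner frequency = 1/τ = 1/3.9692 = 0.252 rad/s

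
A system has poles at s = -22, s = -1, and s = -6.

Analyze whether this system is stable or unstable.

All poles are in the left half-plane. System is stable.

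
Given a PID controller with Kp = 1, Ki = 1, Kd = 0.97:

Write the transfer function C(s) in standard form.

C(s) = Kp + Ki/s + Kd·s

Substituting values: C(s) = 1 + 1/s + 0.97s = (0.97s² + s + 1)/s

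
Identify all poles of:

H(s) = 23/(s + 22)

Pole is where denominator = 0: s + 22 = 0, so s = -22.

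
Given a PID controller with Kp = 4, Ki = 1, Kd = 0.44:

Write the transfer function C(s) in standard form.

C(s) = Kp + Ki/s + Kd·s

Substituting values: C(s) = 4 + 1/s + 0.44s = (0.44s² + 4s + 1)/s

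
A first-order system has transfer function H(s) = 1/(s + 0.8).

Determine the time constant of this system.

For H(s) = 1/(s + 1/τ), the pole is at -1/τ = -0.8, so τ = 1/0.8 = 1.25 s.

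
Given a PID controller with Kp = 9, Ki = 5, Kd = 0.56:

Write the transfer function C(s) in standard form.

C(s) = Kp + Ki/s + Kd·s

Substituting values: C(s) = 9 + 5/s + 0.56s = (0.56s² + 9s + 5)/s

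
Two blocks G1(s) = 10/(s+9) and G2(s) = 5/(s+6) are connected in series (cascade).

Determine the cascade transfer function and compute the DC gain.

Series: multiply transfer functions. G_eq = 10/(s+9) × 5/(s+6) = 50/((s+9)(s+6)). DC gain = 50/(9×6) = 0.9259.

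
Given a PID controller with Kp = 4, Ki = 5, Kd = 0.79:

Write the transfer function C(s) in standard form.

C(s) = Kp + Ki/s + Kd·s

Substituting values: C(s) = 4 + 5/s + 0.79s = (0.79s² + 4s + 5)/s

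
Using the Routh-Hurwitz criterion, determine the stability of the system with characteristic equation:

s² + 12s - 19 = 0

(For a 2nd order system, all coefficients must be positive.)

Coefficients: 1, 12, -19. c=-19 not positive, so system is unstable.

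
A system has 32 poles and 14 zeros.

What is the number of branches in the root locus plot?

Root locus has n branches where n = number of poles = 32.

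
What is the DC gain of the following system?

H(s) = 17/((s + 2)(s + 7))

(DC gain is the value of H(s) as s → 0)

DC gain = H(0) = 17/(2 × 7) = 17/14 = 1.2143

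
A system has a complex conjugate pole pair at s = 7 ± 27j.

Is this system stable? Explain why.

Real part of poles is 7 (> 0, right half-plane). Unstable.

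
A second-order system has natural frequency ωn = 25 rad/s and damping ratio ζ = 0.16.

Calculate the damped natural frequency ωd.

ωd = ωn√(1 - ζ²) = 25√(1 - 0.16²) = 24.68 rad/s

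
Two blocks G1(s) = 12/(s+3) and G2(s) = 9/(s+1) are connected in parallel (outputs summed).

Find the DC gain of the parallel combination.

Parallel: G_eq = G1 + G2. DC gain = G1(0) + G2(0) = 12/3 + 9/1 = 4 + 9 = 13.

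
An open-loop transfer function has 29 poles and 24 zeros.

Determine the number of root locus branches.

Root locus has n branches where n = number of poles = 29.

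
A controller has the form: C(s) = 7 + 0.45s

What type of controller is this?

This is a Proportional-Derivative (PD) controller.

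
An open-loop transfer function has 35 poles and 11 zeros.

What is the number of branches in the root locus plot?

Root locus has n branches where n = number of poles = 35.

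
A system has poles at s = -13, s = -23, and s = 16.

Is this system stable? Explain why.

Pole(s) at s = 16 are not in the left half-plane. System is unstable.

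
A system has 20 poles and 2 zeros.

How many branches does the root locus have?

Root locus has n branches where n = number of poles = 20.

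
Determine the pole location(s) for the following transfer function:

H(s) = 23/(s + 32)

Pole is where denominator = 0: s + 32 = 0, so s = -32.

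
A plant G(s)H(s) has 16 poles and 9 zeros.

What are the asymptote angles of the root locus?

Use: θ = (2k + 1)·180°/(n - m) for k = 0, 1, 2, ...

n - m = 16 - 9 = 7. Angles: θk = (2k + 1)·180°/7 = 25.71°, 77.14°, 128.57°, 180°, 231.43°, 282.86°, 334.29°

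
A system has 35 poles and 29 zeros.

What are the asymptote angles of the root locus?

n - m = 35 - 29 = 6. Angles: θk = (2k + 1)·180°/6 = 30°, 90°, 150°, 210°, 270°, 330°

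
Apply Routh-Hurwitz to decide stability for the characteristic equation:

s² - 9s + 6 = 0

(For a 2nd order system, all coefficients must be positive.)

Coefficients: 1, -9, 6. b=-9 not positive, so system is unstable.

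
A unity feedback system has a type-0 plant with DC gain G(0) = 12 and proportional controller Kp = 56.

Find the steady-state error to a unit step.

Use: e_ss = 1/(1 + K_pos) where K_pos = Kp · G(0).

K_pos = Kp · G(0) = 56 × 12 = 672. e_ss = 1/(1 + 672) = 0.0015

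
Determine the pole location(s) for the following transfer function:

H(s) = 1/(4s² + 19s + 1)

Discriminant = 19² - 4×4×1 = 361 - 16 = 345 > 0, so two distinct real poles. Using quadratic formula: s = (-19 ± √345)/(2×4) = (-19 ± √345)/8, with √345 ≈ 18.5742. s₁ ≈ -0.0532, s₂ ≈ -4.6968. Poles: s₁ = -0.0532, s₂ = -4.6968.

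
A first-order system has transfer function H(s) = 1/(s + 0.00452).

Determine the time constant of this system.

For H(s) = 1/(s + 1/τ), the pole is at -1/τ = -0.00452, so τ = 1/0.00452 = 221.2 s.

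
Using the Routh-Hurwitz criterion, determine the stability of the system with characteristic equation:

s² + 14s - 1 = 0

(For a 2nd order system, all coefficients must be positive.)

Coefficients: 1, 14, -1. c=-1 not positive, so system is unstable.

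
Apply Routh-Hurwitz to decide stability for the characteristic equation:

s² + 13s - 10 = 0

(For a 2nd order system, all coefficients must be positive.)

Coefficients: 1, 13, -10. c=-10 not positive, so system is unstable.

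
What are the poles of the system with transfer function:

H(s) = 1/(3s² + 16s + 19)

Discriminant = 16² - 4×3×19 = 256 - 228 = 28 > 0, so two distinct real poles. Using quadratic formula: s = (-16 ± √28)/(2×3) = (-16 ± √28)/6, with √28 ≈ 5.2915. s₁ ≈ -1.7847, s₂ ≈ -3.5486. Poles: s₁ = -1.7847, s₂ = -3.5486.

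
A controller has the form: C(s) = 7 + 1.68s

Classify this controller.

This is a Proportional-Derivative (PD) controller.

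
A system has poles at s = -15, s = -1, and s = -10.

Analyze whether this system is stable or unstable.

All poles are in the left half-plane. System is stable.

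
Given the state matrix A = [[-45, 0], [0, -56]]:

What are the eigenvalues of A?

For diagonal matrix, eigenvalues are diagonal entries: λ₁ = -45, λ₂ = -56.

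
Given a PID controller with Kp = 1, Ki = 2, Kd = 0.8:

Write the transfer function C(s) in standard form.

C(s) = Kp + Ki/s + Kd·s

Substituting values: C(s) = 1 + 2/s + 0.8s = (0.8s² + s + 2)/s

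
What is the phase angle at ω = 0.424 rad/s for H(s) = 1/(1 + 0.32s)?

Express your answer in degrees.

Phase = -arctan(ωτ) = -arctan(0.424 × 0.32) = -7.7°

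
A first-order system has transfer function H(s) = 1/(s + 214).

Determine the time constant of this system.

For H(s) = 1/(s + 1/τ), the pole is at -1/τ = -214, so τ = 1/214 = 0.0047 s.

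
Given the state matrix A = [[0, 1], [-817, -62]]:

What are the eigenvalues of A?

det(A - λI) = λ² - (-62)λ + 817 = (λ - (-43))(λ - (-19)). Eigenvalues: -43, -19.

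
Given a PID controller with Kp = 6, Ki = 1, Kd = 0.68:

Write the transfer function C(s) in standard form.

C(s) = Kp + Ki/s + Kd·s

Substituting values: C(s) = 6 + 1/s + 0.68s = (0.68s² + 6s + 1)/s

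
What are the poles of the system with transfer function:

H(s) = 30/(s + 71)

Pole is where denominator = 0: s + 71 = 0, so s = -71.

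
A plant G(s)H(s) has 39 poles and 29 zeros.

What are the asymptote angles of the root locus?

n - m = 39 - 29 = 10. Angles: θk = (2k + 1)·180°/10 = 18°, 54°, 90°, 126°, 162°, 198°, 234°, 270°, 306°, 342°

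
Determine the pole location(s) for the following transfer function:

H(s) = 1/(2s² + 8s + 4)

Discriminant = 8² - 4×2×4 = 64 - 32 = 32 > 0, so two distinct real poles. Using quadratic formula: s = (-8 ± √32)/(2×2) = (-8 ± √32)/4, with √32 ≈ 5.6569. s₁ ≈ -0.5858, s₂ ≈ -3.4142. Poles: s₁ = -0.5858, s₂ = -3.4142.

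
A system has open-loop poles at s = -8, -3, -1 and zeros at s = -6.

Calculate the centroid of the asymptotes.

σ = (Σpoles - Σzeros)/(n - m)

σ = (Σpoles - Σzeros)/(n - m) = (-12 - (-6))/(3 - 1) = -6/2 = -3.0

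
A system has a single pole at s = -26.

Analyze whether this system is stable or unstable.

Pole at s = -26 is in the left half-plane. Stable.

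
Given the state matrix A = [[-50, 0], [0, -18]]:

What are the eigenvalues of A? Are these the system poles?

For diagonal matrix, eigenvalues are diagonal entries: λ₁ = -50, λ₂ = -18. Eigenvalues of A = system poles.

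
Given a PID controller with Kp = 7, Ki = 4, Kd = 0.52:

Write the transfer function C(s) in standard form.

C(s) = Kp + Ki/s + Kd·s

Substituting values: C(s) = 7 + 4/s + 0.52s = (0.52s² + 7s + 4)/s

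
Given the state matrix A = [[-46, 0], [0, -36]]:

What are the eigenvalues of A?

For diagonal matrix, eigenvalues are diagonal entries: λ₁ = -46, λ₂ = -36.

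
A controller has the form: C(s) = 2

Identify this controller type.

This is a Proportional (P) controller.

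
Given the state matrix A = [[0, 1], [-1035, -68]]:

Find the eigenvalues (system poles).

det(A - λI) = λ² - (-68)λ + 1035 = (λ - (-23))(λ - (-45)). Eigenvalues: -23, -45.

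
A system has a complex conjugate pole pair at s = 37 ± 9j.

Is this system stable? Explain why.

Real part of poles is 37 (> 0, right half-plane). Unstable.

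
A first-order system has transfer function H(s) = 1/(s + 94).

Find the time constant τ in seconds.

For H(s) = 1/(s + 1/τ), the pole is at -1/τ = -94, so τ = 1/94 = 0.0106 s.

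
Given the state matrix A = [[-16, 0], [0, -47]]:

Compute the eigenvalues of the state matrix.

For diagonal matrix, eigenvalues are diagonal entries: λ₁ = -16, λ₂ = -47.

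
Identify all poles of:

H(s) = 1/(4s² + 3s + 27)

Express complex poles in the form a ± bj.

Discriminant = 3² - 4×4×27 = 9 - 432 = -423 < 0, so the poles are a complex conjugate pair s = (-3 ± j√423)/(2×4). Real part = -3/(2×4) = -3/8 = -0.375; imaginary part = ±√423/(2×4) ≈ 2.5709. Poles: s = -0.375 ± 2.5709j.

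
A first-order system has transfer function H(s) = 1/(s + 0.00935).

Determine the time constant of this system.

For H(s) = 1/(s + 1/τ), the pole is at -1/τ = -0.00935, so τ = 1/0.00935 = 107 s.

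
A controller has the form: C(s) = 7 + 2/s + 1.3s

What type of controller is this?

This is a Proportional-Integral-Derivative (PID) controller.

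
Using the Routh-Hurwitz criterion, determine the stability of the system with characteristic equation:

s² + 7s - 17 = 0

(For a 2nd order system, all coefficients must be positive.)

Coefficients: 1, 7, -17. c=-17 not positive, so system is unstable.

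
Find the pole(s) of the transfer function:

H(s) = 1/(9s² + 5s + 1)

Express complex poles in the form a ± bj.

Discriminant = 5² - 4×9×1 = 25 - 36 = -11 < 0, so the poles are a complex conjugate pair s = (-5 ± j√11)/(2×9). Real part = -5/(2×9) = -5/18 ≈ -0.2778; imaginary part = ±√11/(2×9) ≈ 0.1843. Poles: s = -0.2778 ± 0.1843j.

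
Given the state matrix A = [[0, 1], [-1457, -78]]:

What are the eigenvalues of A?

det(A - λI) = λ² - (-78)λ + 1457 = (λ - (-31))(λ - (-47)). Eigenvalues: -31, -47.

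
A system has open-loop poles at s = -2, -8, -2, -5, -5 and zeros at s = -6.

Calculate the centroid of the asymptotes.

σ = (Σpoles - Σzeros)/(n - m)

σ = (Σpoles - Σzeros)/(n - m) = (-22 - (-6))/(5 - 1) = -16/4 = -4.0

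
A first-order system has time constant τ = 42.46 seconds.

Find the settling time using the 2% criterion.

For first-order system, 2% settling time ≈ 4τ = 4 × 42.46 = 169.84 s.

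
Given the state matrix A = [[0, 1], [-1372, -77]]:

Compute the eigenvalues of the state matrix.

det(A - λI) = λ² - (-77)λ + 1372 = (λ - (-28))(λ - (-49)). Eigenvalues: -28, -49.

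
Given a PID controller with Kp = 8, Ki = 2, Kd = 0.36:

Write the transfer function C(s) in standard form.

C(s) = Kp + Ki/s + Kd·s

Substituting values: C(s) = 8 + 2/s + 0.36s = (0.36s² + 8s + 2)/s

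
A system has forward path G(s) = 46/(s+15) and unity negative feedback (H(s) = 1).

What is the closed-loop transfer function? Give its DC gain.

T(s) = G/(1+GH) = [46/(s+15)] / [1 + 46/(s+15)] = 46/(s+15+46) = 46/(s+61). DC gain = 46/61 = 0.7541.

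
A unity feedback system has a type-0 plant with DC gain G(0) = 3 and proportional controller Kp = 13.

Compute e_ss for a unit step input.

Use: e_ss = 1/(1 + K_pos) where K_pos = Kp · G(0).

K_pos = Kp · G(0) = 13 × 3 = 39. e_ss = 1/(1 + 39) = 0.025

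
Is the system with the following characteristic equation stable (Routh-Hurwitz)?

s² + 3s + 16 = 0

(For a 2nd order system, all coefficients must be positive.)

Coefficients: 1, 3, 16. All positive, so system is stable.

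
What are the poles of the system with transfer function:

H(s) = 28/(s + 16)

Pole is where denominator = 0: s + 16 = 0, so s = -16.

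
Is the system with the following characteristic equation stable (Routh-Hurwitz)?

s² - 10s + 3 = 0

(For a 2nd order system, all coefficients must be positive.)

Coefficients: 1, -10, 3. b=-10 not positive, so system is unstable.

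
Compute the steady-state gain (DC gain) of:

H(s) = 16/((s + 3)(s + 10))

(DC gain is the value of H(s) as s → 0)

DC gain = H(0) = 16/(3 × 10) = 16/30 = 0.5333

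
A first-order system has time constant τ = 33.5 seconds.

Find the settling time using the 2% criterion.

For first-order system, 2% settling time ≈ 4τ = 4 × 33.5 = 134.0 s.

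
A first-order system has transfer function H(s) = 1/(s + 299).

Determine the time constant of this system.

For H(s) = 1/(s + 1/τ), the pole is at -1/τ = -299, so τ = 1/299 = 0.0033 s.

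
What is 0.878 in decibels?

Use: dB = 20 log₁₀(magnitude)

dB = 20 log₁₀(0.878) = -1.1 dB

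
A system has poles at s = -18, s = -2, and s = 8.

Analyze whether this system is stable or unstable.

Pole(s) at s = 8 are not in the left half-plane. System is unstable.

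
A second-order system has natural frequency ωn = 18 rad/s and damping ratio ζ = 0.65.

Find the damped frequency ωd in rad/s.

ωd = ωn√(1 - ζ²) = 18√(1 - 0.65²) = 13.68 rad/s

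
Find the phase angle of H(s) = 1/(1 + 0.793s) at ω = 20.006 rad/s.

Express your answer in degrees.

Phase = -arctan(ωτ) = -arctan(20.006 × 0.793) = -86.4°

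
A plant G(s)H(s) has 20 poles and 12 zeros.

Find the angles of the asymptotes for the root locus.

n - m = 20 - 12 = 8. Angles: θk = (2k + 1)·180°/8 = 22.5°, 67.5°, 112.5°, 157.5°, 202.5°, 247.5°, 292.5°, 337.5°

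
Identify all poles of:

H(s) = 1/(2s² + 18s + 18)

Discriminant = 18² - 4×2×18 = 324 - 144 = 180 > 0, so two distinct real poles. Using quadratic formula: s = (-18 ± √180)/(2×2) = (-18 ± √180)/4, with √180 ≈ 13.4164. s₁ ≈ -1.1459, s₂ ≈ -7.8541. Poles: s₁ = -1.1459, s₂ = -7.8541.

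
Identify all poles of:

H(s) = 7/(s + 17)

Pole is where denominator = 0: s + 17 = 0, so s = -17.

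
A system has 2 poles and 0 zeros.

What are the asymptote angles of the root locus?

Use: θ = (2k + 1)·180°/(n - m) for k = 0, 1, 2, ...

n - m = 2 - 0 = 2. Angles: θk = (2k + 1)·180°/2 = 90°, 270°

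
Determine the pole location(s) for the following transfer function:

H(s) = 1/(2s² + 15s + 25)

Discriminant = 15² - 4×2×25 = 225 - 200 = 25 > 0, so two distinct real poles. Using quadratic formula: s = (-15 ± √25)/(2×2) = (-15 ± √25)/4, with √25 = 5. s₁ = -10/4 = -2.5, s₂ = -20/4 = -5. Poles: s₁ = -2.5, s₂ = -5.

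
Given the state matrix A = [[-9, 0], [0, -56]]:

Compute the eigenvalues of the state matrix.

For diagonal matrix, eigenvalues are diagonal entries: λ₁ = -9, λ₂ = -56.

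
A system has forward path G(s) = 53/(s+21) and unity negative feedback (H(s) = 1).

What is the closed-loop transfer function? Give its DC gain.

T(s) = G/(1+GH) = [53/(s+21)] / [1 + 53/(s+21)] = 53/(s+21+53) = 53/(s+74). DC gain = 53/74 = 0.7162.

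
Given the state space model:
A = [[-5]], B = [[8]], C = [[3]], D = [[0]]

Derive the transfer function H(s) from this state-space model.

(sI - A)⁻¹ = 1/(s + 5). H(s) = 3 × 8/(s + 5) + 0 = 24/(s + 5).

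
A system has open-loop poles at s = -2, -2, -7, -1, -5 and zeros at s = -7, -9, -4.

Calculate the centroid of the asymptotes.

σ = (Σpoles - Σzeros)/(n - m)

σ = (Σpoles - Σzeros)/(n - m) = (-17 - (-20))/(5 - 3) = 3/2 = 1.5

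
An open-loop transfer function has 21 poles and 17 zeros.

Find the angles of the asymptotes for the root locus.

n - m = 21 - 17 = 4. Angles: θk = (2k + 1)·180°/4 = 45°, 135°, 225°, 315°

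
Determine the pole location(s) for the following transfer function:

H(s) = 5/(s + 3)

Pole is where denominator = 0: s + 3 = 0, so s = -3.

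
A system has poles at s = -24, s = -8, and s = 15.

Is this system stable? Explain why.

Pole(s) at s = 15 are not in the left half-plane. System is unstable.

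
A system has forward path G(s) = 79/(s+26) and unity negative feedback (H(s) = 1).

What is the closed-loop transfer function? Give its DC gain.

T(s) = G/(1+GH) = [79/(s+26)] / [1 + 79/(s+26)] = 79/(s+26+79) = 79/(s+105). DC gain = 79/105 = 0.7524.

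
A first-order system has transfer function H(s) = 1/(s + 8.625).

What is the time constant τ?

For H(s) = 1/(s + 1/τ), the pole is at -1/τ = -8.625, so τ = 1/8.625 = 0.1159 s.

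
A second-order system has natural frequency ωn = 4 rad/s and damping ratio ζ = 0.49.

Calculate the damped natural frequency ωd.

ωd = ωn√(1 - ζ²) = 4√(1 - 0.49²) = 3.49 rad/s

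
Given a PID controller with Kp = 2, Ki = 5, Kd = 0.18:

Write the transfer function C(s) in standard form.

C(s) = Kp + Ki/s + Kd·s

Substituting values: C(s) = 2 + 5/s + 0.18s = (0.18s² + 2s + 5)/s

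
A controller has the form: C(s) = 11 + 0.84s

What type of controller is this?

This is a Proportional-Derivative (PD) controller.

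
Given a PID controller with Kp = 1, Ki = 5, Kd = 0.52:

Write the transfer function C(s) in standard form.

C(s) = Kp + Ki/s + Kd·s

Substituting values: C(s) = 1 + 5/s + 0.52s = (0.52s² + s + 5)/s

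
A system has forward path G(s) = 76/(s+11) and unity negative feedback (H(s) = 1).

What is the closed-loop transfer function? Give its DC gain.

T(s) = G/(1+GH) = [76/(s+11)] / [1 + 76/(s+11)] = 76/(s+11+76) = 76/(s+87). DC gain = 76/87 = 0.8736.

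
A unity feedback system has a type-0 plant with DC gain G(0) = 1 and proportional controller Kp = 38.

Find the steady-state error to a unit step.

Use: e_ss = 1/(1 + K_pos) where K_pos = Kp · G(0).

K_pos = Kp · G(0) = 38 × 1 = 38. e_ss = 1/(1 + 38) = 0.0256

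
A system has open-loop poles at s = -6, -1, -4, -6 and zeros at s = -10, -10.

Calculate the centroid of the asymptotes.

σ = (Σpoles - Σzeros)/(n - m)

σ = (Σpoles - Σzeros)/(n - m) = (-17 - (-20))/(4 - 2) = 3/2 = 1.5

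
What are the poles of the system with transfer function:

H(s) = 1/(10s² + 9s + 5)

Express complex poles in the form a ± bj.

Discriminant = 9² - 4×10×5 = 81 - 200 = -119 < 0, so the poles are a complex conjugate pair s = (-9 ± j√119)/(2×10). Real part = -9/(2×10) = -9/20 = -0.45; imaginary part = ±√119/(2×10) ≈ 0.5454. Poles: s = -0.45 ± 0.5454j.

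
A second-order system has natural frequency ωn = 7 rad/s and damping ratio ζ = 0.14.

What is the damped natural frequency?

ωd = ωn√(1 - ζ²) = 7√(1 - 0.14²) = 6.93 rad/s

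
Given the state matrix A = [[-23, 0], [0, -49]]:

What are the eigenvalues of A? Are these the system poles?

For diagonal matrix, eigenvalues are diagonal entries: λ₁ = -23, λ₂ = -49. Eigenvalues of A = system poles.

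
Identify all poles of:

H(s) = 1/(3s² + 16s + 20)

Discriminant = 16² - 4×3×20 = 256 - 240 = 16 > 0, so two distinct real poles. Using quadratic formula: s = (-16 ± √16)/(2×3) = (-16 ± √16)/6, with √16 = 4. s₁ = -12/6 = -2, s₂ = -20/6 ≈ -3.3333. Poles: s₁ = -2, s₂ = -3.3333.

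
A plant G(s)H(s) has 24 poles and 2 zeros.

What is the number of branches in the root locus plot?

Root locus has n branches where n = number of poles = 24.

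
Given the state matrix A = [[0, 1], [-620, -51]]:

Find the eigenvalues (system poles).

det(A - λI) = λ² - (-51)λ + 620 = (λ - (-20))(λ - (-31)). Eigenvalues: -20, -31.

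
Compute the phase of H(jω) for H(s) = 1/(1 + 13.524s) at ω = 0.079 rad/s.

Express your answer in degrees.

Phase = -arctan(ωτ) = -arctan(0.079 × 13.524) = -46.9°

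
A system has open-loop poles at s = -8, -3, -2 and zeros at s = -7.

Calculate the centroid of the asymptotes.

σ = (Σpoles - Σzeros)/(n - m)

σ = (Σpoles - Σzeros)/(n - m) = (-13 - (-7))/(3 - 1) = -6/2 = -3.0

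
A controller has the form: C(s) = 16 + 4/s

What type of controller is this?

This is a Proportional-Integral (PI) controller.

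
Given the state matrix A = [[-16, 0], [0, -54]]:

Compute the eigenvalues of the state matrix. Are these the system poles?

For diagonal matrix, eigenvalues are diagonal entries: λ₁ = -16, λ₂ = -54. Eigenvalues of A = system poles.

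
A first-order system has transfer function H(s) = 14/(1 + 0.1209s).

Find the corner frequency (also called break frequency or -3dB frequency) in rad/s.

Corner frequency = 1/τ = 1/0.1209 = 8.271 rad/s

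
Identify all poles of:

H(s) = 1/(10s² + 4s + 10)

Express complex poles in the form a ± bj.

Discriminant = 4² - 4×10×10 = 16 - 400 = -384 < 0, so the poles are a complex conjugate pair s = (-4 ± j√384)/(2×10). Real part = -4/(2×10) = -4/20 = -0.2; imaginary part = ±√384/(2×10) ≈ 0.9798. Poles: s = -0.2 ± 0.9798j.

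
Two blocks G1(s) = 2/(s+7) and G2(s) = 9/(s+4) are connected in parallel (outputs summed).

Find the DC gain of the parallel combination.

Parallel: G_eq = G1 + G2. DC gain = G1(0) + G2(0) = 2/7 + 9/4 = 0.2857 + 2.25 = 2.5357.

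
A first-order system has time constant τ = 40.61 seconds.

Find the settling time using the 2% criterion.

For first-order system, 2% settling time ≈ 4τ = 4 × 40.61 = 162.44 s.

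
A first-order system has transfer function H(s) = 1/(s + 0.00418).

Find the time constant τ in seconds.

For H(s) = 1/(s + 1/τ), the pole is at -1/τ = -0.00418, so τ = 1/0.00418 = 239.2 s.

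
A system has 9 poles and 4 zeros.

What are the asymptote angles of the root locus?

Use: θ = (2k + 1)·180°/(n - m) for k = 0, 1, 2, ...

n - m = 9 - 4 = 5. Angles: θk = (2k + 1)·180°/5 = 36°, 108°, 180°, 252°, 324°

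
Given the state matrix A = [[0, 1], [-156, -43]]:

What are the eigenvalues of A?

det(A - λI) = λ² - (-43)λ + 156 = (λ - (-4))(λ - (-39)). Eigenvalues: -4, -39.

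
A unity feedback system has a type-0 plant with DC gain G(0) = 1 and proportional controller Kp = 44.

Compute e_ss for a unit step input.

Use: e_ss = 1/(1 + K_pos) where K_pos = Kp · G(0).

K_pos = Kp · G(0) = 44 × 1 = 44. e_ss = 1/(1 + 44) = 0.0222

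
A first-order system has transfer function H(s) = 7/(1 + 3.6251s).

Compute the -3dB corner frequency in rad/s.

Corner frequency = 1/τ = 1/3.6251 = 0.276 rad/s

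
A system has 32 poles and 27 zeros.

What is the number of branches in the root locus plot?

Root locus has n branches where n = number of poles = 32.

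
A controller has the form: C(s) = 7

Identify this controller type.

This is a Proportional (P) controller.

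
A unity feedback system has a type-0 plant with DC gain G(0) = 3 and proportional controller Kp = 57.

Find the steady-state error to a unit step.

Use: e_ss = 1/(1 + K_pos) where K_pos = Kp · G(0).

K_pos = Kp · G(0) = 57 × 3 = 171. e_ss = 1/(1 + 171) = 0.0058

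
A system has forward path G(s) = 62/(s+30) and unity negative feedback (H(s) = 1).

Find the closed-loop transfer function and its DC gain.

T(s) = G/(1+GH) = [62/(s+30)] / [1 + 62/(s+30)] = 62/(s+30+62) = 62/(s+92). DC gain = 62/92 = 0.6739.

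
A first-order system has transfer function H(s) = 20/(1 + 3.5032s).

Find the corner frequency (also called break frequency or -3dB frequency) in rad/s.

Corner frequency = 1/τ = 1/3.5032 = 0.285 rad/s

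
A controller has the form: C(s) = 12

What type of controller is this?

This is a Proportional (P) controller.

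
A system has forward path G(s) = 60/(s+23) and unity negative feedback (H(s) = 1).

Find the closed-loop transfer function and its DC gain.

T(s) = G/(1+GH) = [60/(s+23)] / [1 + 60/(s+23)] = 60/(s+23+60) = 60/(s+83). DC gain = 60/83 = 0.7229.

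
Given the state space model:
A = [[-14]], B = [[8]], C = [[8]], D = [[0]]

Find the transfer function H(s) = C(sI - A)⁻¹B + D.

(sI - A)⁻¹ = 1/(s + 14). H(s) = 8 × 8/(s + 14) + 0 = 64/(s + 14).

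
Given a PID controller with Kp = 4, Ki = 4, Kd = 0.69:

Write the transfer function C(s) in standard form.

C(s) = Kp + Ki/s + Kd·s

Substituting values: C(s) = 4 + 4/s + 0.69s = (0.69s² + 4s + 4)/s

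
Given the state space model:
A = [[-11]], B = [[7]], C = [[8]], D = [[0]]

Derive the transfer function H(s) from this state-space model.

(sI - A)⁻¹ = 1/(s + 11). H(s) = 8 × 7/(s + 11) + 0 = 56/(s + 11).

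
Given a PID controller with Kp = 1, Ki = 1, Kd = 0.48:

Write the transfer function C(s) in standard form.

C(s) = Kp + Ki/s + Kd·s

Substituting values: C(s) = 1 + 1/s + 0.48s = (0.48s² + s + 1)/s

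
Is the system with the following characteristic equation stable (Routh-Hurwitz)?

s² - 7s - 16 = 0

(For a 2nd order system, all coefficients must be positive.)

Coefficients: 1, -7, -16. b=-7, c=-16 not positive, so system is unstable.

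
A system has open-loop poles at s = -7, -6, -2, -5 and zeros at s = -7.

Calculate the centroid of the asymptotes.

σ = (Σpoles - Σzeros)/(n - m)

σ = (Σpoles - Σzeros)/(n - m) = (-20 - (-7))/(4 - 1) = -13/3 = -4.33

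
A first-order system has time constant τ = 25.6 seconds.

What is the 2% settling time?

For first-order system, 2% settling time ≈ 4τ = 4 × 25.6 = 102.4 s.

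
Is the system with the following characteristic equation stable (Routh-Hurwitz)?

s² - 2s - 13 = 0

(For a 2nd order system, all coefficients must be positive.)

Coefficients: 1, -2, -13. b=-2, c=-13 not positive, so system is unstable.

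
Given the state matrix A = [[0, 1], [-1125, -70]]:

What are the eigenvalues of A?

det(A - λI) = λ² - (-70)λ + 1125 = (λ - (-25))(λ - (-45)). Eigenvalues: -25, -45.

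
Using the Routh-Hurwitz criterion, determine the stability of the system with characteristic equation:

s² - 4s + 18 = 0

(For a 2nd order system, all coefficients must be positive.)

Coefficients: 1, -4, 18. b=-4 not positive, so system is unstable.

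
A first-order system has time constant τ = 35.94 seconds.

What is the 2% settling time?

For first-order system, 2% settling time ≈ 4τ = 4 × 35.94 = 143.76 s.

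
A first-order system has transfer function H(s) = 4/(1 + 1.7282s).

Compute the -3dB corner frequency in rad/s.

Corner frequency = 1/τ = 1/1.7282 = 0.579 rad/s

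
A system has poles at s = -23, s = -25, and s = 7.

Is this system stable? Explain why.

Pole(s) at s = 7 are not in the left half-plane. System is unstable.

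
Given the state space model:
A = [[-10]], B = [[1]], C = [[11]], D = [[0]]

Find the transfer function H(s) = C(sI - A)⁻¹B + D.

(sI - A)⁻¹ = 1/(s + 10). H(s) = 11 × 1/(s + 10) + 0 = 11/(s + 10).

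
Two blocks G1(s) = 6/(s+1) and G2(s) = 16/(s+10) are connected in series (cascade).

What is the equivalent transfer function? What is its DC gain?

Series: multiply transfer functions. G_eq = 6/(s+1) × 16/(s+10) = 96/((s+1)(s+10)). DC gain = 96/(1×10) = 9.6.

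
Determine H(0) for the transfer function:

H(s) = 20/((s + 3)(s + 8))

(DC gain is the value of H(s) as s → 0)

DC gain = H(0) = 20/(3 × 8) = 20/24 = 0.8333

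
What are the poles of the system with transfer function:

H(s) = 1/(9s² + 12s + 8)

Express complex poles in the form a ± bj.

Discriminant = 12² - 4×9×8 = 144 - 288 = -144 < 0, so the poles are a complex conjugate pair s = (-12 ± j√144)/(2×9). Real part = -12/(2×9) = -12/18 ≈ -0.6667; imaginary part = ±√144/(2×9) = 12/18 ≈ 0.6667. Poles: s = -0.6667 ± 0.6667j.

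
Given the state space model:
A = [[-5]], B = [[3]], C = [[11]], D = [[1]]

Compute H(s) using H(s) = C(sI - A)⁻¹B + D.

(sI - A)⁻¹ = 1/(s + 5). H(s) = 11×3/(s + 5) + 1 = (s + 38)/(s + 5).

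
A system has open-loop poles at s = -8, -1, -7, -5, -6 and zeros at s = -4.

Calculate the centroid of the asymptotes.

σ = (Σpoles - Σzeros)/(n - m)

σ = (Σpoles - Σzeros)/(n - m) = (-27 - (-4))/(5 - 1) = -23/4 = -5.75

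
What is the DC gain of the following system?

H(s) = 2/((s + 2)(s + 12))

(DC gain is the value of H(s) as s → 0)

DC gain = H(0) = 2/(2 × 12) = 2/24 = 0.0833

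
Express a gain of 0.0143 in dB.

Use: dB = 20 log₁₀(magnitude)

dB = 20 log₁₀(0.0143) = -36.9 dB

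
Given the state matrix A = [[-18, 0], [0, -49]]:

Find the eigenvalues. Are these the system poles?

For diagonal matrix, eigenvalues are diagonal entries: λ₁ = -18, λ₂ = -49. Eigenvalues of A = system poles.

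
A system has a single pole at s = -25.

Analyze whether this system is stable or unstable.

Pole at s = -25 is in the left half-plane. Stable.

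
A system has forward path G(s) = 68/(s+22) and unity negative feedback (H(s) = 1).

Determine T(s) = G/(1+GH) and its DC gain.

T(s) = G/(1+GH) = [68/(s+22)] / [1 + 68/(s+22)] = 68/(s+22+68) = 68/(s+90). DC gain = 68/90 = 0.7556.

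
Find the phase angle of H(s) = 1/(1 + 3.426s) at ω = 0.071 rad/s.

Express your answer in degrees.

Phase = -arctan(ωτ) = -arctan(0.071 × 3.426) = -13.7°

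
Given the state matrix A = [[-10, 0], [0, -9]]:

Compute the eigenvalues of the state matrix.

For diagonal matrix, eigenvalues are diagonal entries: λ₁ = -10, λ₂ = -9.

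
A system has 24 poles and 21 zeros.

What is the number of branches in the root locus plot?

Root locus has n branches where n = number of poles = 24.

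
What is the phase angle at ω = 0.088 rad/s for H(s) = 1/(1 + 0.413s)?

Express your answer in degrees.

Phase = -arctan(ωτ) = -arctan(0.088 × 0.413) = -2.1°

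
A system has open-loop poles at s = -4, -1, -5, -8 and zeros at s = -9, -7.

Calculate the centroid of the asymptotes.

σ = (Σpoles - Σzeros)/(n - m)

σ = (Σpoles - Σzeros)/(n - m) = (-18 - (-16))/(4 - 2) = -2/2 = -1.0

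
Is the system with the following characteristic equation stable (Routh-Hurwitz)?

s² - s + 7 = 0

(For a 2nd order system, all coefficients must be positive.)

Coefficients: 1, -1, 7. b=-1 not positive, so system is unstable.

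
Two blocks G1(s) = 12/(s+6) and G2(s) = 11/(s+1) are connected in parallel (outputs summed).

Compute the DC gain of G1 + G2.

Parallel: G_eq = G1 + G2. DC gain = G1(0) + G2(0) = 12/6 + 11/1 = 2 + 11 = 13.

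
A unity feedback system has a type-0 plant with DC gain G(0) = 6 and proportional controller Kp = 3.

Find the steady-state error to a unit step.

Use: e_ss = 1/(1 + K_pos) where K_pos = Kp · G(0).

K_pos = Kp · G(0) = 3 × 6 = 18. e_ss = 1/(1 + 18) = 0.0526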